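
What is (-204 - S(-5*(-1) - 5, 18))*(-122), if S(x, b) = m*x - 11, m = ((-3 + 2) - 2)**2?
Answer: 23546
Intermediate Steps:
m = 9 (m = (-1 - 2)**2 = (-3)**2 = 9)
S(x, b) = -11 + 9*x (S(x, b) = 9*x - 11 = -11 + 9*x)
(-204 - S(-5*(-1) - 5, 18))*(-122) = (-204 - (-11 + 9*(-5*(-1) - 5)))*(-122) = (-204 - (-11 + 9*(5 - 5)))*(-122) = (-204 - (-11 + 9*0))*(-122) = (-204 - (-11 + 0))*(-122) = (-204 - 1*(-11))*(-122) = (-204 + 11)*(-122) = -193*(-122) = 23546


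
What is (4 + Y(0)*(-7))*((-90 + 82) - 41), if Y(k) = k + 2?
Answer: 490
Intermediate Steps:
Y(k) = 2 + k
(4 + Y(0)*(-7))*((-90 + 82) - 41) = (4 + (2 + 0)*(-7))*((-90 + 82) - 41) = (4 + 2*(-7))*(-8 - 41) = (4 - 14)*(-49) = -10*(-49) = 490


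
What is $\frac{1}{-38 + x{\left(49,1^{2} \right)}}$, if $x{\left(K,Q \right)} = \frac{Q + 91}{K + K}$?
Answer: $- \frac{49}{1816} \approx -0.026982$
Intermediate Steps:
$x{\left(K,Q \right)} = \frac{91 + Q}{2 K}$
$\frac{1}{-38 + x{\left(49,1^{2} \right)}} = \frac{1}{-38 + \frac{91 + 1^{2}}{2 \cdot 49}} = \frac{1}{-38 + \frac{1}{2} \cdot \frac{1}{49} \left(91 + 1\right)} = \frac{1}{-38 + \frac{1}{2} \cdot \frac{1}{49} \cdot 92} = \frac{1}{-38 + \frac{46}{49}} = \frac{1}{- \frac{1816}{49}} = - \frac{49}{1816}$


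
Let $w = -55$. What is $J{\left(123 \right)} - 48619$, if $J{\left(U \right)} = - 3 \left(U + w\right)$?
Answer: $-48823$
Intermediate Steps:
$J{\left(U \right)} = 165 - 3 U$ ($J{\left(U \right)} = - 3 \left(U - 55\right) = - 3 \left(-55 + U\right) = 165 - 3 U$)
$J{\left(123 \right)} - 48619 = \left(165 - 369\right) - 48619 = -204 - 48619 = -48823$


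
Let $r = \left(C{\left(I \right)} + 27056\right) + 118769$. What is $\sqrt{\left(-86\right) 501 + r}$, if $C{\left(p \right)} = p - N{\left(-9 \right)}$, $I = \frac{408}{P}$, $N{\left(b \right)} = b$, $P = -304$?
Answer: $\frac{\sqrt{148366174}}{38} \approx 320.54$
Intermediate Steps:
$I = - \frac{51}{38}$ ($I = \frac{408}{-304} = 408 \left(- \frac{1}{304}\right) = - \frac{51}{38} \approx -1.3421$)
$C{\left(p \right)} = 9 + p$ ($C{\left(p \right)} = p - -9 = p + 9 = 9 + p$)
$r = \frac{5541641}{38}$ ($r = \left(\left(9 - \frac{51}{38}\right) + 27056\right) + 118769 = \left(\frac{291}{38} + 27056\right) + 118769 = \frac{1028419}{38} + 118769 = \frac{5541641}{38} \approx 1.4583 \cdot 10^{5}$)
$\sqrt{\left(-86\right) 501 + r} = \sqrt{\left(-86\right) 501 + \frac{5541641}{38}} = \sqrt{-43086 + \frac{5541641}{38}} = \sqrt{\frac{3904373}{38}} = \frac{\sqrt{148366174}}{38}$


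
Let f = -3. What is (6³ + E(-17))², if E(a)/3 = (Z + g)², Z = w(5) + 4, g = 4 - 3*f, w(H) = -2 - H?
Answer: 266256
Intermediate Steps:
g = 13 (g = 4 - 3*(-3) = 4 + 9 = 13)
Z = -3 (Z = (-2 - 1*5) + 4 = (-2 - 5) + 4 = -7 + 4 = -3)
E(a) = 300 (E(a) = 3*(-3 + 13)² = 3*10² = 3*100 = 300)
(6³ + E(-17))² = (6³ + 300)² = (216 + 300)² = 516² = 266256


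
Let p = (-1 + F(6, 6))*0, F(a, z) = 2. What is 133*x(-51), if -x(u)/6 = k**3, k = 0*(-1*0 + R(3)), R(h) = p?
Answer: 0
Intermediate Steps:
p = 0 (p = (-1 + 2)*0 = 1*0 = 0)
R(h) = 0
k = 0 (k = 0*(-1*0 + 0) = 0*(0 + 0) = 0*0 = 0)
x(u) = 0 (x(u) = -6*0**3 = -6*0 = 0)
133*x(-51) = 133*0 = 0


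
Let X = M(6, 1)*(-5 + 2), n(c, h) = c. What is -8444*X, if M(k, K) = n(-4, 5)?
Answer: -101328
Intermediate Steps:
M(k, K) = -4
X = 12 (X = -4*(-5 + 2) = -4*(-3) = 12)
-8444*X = -8444*12 = -101328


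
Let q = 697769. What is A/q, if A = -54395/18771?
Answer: -54395/13097821899 ≈ -4.1530e-6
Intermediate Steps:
A = -54395/18771 (A = -54395*1/18771 = -54395/18771 ≈ -2.8978)
A/q = -54395/18771/697769 = -54395/18771*1/697769 = -54395/13097821899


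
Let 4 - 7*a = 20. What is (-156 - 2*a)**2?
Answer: 1123600/49 ≈ 22931.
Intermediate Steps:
a = -16/7 (a = 4/7 - 1/7*20 = 4/7 - 20/7 = -16/7 ≈ -2.2857)
(-156 - 2*a)**2 = (-156 - 2*(-16/7))**2 = (-156 + 32/7)**2 = (-1060/7)**2 = 1123600/49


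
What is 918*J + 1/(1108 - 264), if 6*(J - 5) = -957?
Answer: -119705363/844 ≈ -1.4183e+5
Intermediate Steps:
J = -309/2 (J = 5 + (⅙)*(-957) = 5 - 319/2 = -309/2 ≈ -154.50)
918*J + 1/(1108 - 264) = 918*(-309/2) + 1/(1108 - 264) = -141831 + 1/844 = -119705363/844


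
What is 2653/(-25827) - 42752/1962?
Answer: -184893515/8445429 ≈ -21.893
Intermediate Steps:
2653/(-25827) - 42752/1962 = 2653*(-1/25827) - 42752*1/1962 = -2653/25827 - 21376/981 = -184893515/8445429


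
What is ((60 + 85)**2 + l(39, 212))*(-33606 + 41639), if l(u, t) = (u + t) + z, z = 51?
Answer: 171319791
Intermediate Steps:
l(u, t) = 51 + t + u (l(u, t) = (u + t) + 51 = (t + u) + 51 = 51 + t + u)
((60 + 85)**2 + l(39, 212))*(-33606 + 41639) = ((60 + 85)**2 + (51 + 212 + 39))*(-33606 + 41639) = (145**2 + 302)*8033 = (21025 + 302)*8033 = 21327*8033 = 171319791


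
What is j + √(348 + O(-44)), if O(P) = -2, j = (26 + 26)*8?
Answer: 416 + √346 ≈ 434.60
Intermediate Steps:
j = 416 (j = 52*8 = 416)
j + √(348 + O(-44)) = 416 + √(348 - 2) = 416 + √346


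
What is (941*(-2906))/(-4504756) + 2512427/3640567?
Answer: 10636584265197/8199933018326 ≈ 1.2972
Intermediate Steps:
(941*(-2906))/(-4504756) + 2512427/3640567 = -2734546*(-1/4504756) + 2512427*(1/3640567) = 1367273/2252378 + 2512427/3640567 = 10636584265197/8199933018326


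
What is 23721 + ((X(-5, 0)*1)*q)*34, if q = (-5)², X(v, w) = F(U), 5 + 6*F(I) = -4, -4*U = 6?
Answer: 22446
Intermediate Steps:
U = -3/2 (U = -¼*6 = -3/2 ≈ -1.5000)
F(I) = -3/2 (F(I) = -⅚ + (⅙)*(-4) = -⅚ - ⅔ = -3/2)
X(v, w) = -3/2
q = 25
23721 + ((X(-5, 0)*1)*q)*34 = 23721 + (-3/2*1*25)*34 = 23721 - 3/2*25*34 = 23721 - 75/2*34 = 23721 - 1275 = 22446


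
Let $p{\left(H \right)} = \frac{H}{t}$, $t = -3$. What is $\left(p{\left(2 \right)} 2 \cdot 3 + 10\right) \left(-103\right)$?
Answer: $-618$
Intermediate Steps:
$p{\left(H \right)} = - \frac{H}{3}$ ($p{\left(H \right)} = \frac{H}{-3} = H \left(- \frac{1}{3}\right) = - \frac{H}{3}$)
$\left(p{\left(2 \right)} 2 \cdot 3 + 10\right) \left(-103\right) = \left(\left(- \frac{1}{3}\right) 2 \cdot 2 \cdot 3 + 10\right) \left(-103\right) = \left(\left(- \frac{2}{3}\right) 2 \cdot 3 + 10\right) \left(-103\right) = \left(\left(- \frac{4}{3}\right) 3 + 10\right) \left(-103\right) = \left(-4 + 10\right) \left(-103\right) = 6 \left(-103\right) = -618$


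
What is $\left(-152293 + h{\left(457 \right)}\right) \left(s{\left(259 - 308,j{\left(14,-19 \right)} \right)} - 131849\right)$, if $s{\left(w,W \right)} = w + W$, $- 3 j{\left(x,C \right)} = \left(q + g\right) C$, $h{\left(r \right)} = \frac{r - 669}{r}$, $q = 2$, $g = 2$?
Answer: $\frac{9178088756278}{457} \approx 2.0083 \cdot 10^{10}$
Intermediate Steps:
$h{\left(r \right)} = \frac{-669 + r}{r}$
$j{\left(x,C \right)} = - \frac{4 C}{3}$ ($j{\left(x,C \right)} = - \frac{\left(2 + 2\right) C}{3} = - \frac{4 C}{3}$)
$s{\left(w,W \right)} = W + w$
$\left(-152293 + h{\left(457 \right)}\right) \left(s{\left(259 - 308,j{\left(14,-19 \right)} \right)} - 131849\right) = \left(-152293 + \frac{-669 + 457}{457}\right) \left(\left(\left(- \frac{4}{3}\right) \left(-19\right) + \left(259 - 308\right)\right) - 131849\right) = \left(-152293 + \frac{1}{457} \left(-212\right)\right) \left(\left(\frac{76}{3} + \left(259 - 308\right)\right) - 131849\right) = \left(-152293 - \frac{212}{457}\right) \left(\left(\frac{76}{3} - 49\right) - 131849\right) = - \frac{69598113 \left(- \frac{71}{3} - 131849\right)}{457} = \left(- \frac{69598113}{457}\right) \left(- \frac{395618}{3}\right) = \frac{9178088756278}{457}$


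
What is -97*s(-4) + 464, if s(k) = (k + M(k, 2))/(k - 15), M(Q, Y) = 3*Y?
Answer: 9010/19 ≈ 474.21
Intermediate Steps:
s(k) = (6 + k)/(-15 + k) (s(k) = (k + 3*2)/(k - 15) = (k + 6)/(-15 + k) = (6 + k)/(-15 + k))
-97*s(-4) + 464 = -97*(6 - 4)/(-15 - 4) + 464 = -97*2/(-19) + 464 = -(-97)*2/19 + 464 = -97*(-2/19) + 464 = 194/19 + 464 = 9010/19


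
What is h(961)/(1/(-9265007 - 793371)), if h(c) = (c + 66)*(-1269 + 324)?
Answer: 9761806724670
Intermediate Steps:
h(c) = -62370 - 945*c (h(c) = (66 + c)*(-945) = -62370 - 945*c)
h(961)/(1/(-9265007 - 793371)) = (-62370 - 945*961)/(1/(-9265007 - 793371)) = (-62370 - 908145)/(1/(-10058378)) = -970515/(-1/10058378) = -970515*(-10058378) = 9761806724670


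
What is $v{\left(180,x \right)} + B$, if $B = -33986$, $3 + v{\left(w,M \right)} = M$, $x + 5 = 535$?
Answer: $-33459$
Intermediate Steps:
$x = 530$ ($x = -5 + 535 = 530$)
$v{\left(w,M \right)} = -3 + M$
$v{\left(180,x \right)} + B = \left(-3 + 530\right) - 33986 = 527 - 33986 = -33459$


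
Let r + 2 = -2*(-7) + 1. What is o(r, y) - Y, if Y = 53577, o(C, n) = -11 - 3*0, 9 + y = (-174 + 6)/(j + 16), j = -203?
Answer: -53588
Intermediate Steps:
r = 13 (r = -2 + (-2*(-7) + 1) = -2 + (14 + 1) = -2 + 15 = 13)
y = -1515/187 (y = -9 + (-174 + 6)/(-203 + 16) = -9 - 168/(-187) = -9 - 168*(-1/187) = -9 + 168/187 = -1515/187 ≈ -8.1016)
o(C, n) = -11 (o(C, n) = -11 + 0 = -11)
o(r, y) - Y = -11 - 1*53577 = -11 - 53577 = -53588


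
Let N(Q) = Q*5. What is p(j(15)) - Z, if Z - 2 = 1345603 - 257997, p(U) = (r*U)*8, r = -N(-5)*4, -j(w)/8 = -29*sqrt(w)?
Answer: -1087608 + 185600*sqrt(15) ≈ -3.6878e+5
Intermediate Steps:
j(w) = 232*sqrt(w) (j(w) = -(-232)*sqrt(w) = 232*sqrt(w))
N(Q) = 5*Q
r = 100 (r = -5*(-5)*4 = -1*(-25)*4 = 25*4 = 100)
p(U) = 800*U (p(U) = (100*U)*8 = 800*U)
Z = 1087608 (Z = 2 + (1345603 - 257997) = 2 + 1087606 = 1087608)
p(j(15)) - Z = 800*(232*sqrt(15)) - 1*1087608 = 185600*sqrt(15) - 1087608 = -1087608 + 185600*sqrt(15)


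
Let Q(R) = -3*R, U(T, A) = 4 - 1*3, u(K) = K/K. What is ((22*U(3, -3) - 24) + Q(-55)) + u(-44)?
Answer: 164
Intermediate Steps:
u(K) = 1
U(T, A) = 1 (U(T, A) = 4 - 3 = 1)
((22*U(3, -3) - 24) + Q(-55)) + u(-44) = ((22*1 - 24) - 3*(-55)) + 1 = ((22 - 24) + 165) + 1 = (-2 + 165) + 1 = 163 + 1 = 164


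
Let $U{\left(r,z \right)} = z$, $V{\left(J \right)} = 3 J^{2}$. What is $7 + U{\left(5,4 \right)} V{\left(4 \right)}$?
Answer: $199$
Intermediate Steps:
$7 + U{\left(5,4 \right)} V{\left(4 \right)} = 7 + 4 \cdot 3 \cdot 4^{2} = 7 + 4 \cdot 3 \cdot 16 = 7 + 4 \cdot 48 = 7 + 192 = 199$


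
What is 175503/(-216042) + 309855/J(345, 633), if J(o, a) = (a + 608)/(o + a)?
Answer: 21822919614919/89369374 ≈ 2.4419e+5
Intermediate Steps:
J(o, a) = (608 + a)/(a + o)
175503/(-216042) + 309855/J(345, 633) = 175503/(-216042) + 309855/(((608 + 633)/(633 + 345))) = 175503*(-1/216042) + 309855/((1241/978)) = -58501/72014 + 309855/(((1/978)*1241)) = -58501/72014 + 309855/(1241/978) = -58501/72014 + 309855*(978/1241) = -58501/72014 + 303038190/1241 = 21822919614919/89369374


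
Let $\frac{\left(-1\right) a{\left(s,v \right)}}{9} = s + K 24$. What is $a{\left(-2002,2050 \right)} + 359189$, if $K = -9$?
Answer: $379151$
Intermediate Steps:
$a{\left(s,v \right)} = 1944 - 9 s$ ($a{\left(s,v \right)} = - 9 \left(s - 216\right) = - 9 \left(-216 + s\right) = 1944 - 9 s$)
$a{\left(-2002,2050 \right)} + 359189 = \left(1944 - -18018\right) + 359189 = \left(1944 + 18018\right) + 359189 = 19962 + 359189 = 379151$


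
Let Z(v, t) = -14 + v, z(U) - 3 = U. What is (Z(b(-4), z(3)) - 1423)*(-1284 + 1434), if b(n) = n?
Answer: -216150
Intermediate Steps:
z(U) = 3 + U
(Z(b(-4), z(3)) - 1423)*(-1284 + 1434) = ((-14 - 4) - 1423)*(-1284 + 1434) = (-18 - 1423)*150 = -1441*150 = -216150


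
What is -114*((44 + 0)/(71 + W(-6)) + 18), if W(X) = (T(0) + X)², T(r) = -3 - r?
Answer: -2085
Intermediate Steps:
W(X) = (-3 + X)² (W(X) = ((-3 - 1*0) + X)² = ((-3 + 0) + X)² = (-3 + X)²)
-114*((44 + 0)/(71 + W(-6)) + 18) = -114*((44 + 0)/(71 + (-3 - 6)²) + 18) = -114*(44/(71 + (-9)²) + 18) = -114*(44/(71 + 81) + 18) = -114*(44/152 + 18) = -114*(44*(1/152) + 18) = -114*(11/38 + 18) = -114*695/38 = -2085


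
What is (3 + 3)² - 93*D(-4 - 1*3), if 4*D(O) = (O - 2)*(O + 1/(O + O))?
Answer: -80847/56 ≈ -1443.7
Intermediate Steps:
D(O) = (-2 + O)*(O + 1/(2*O))/4 (D(O) = ((O - 2)*(O + 1/(O + O)))/4 = ((-2 + O)*(O + 1/(2*O)))/4 = (-2 + O)*(O + 1/(2*O))/4)
(3 + 3)² - 93*D(-4 - 1*3) = (3 + 3)² - 93*(-2 + (-4 - 1*3)*(1 - 4*(-4 - 1*3) + 2*(-4 - 1*3)²))/(8*(-4 - 1*3)) = 6² - 93*(-2 + (-4 - 3)*(1 - 4*(-4 - 3) + 2*(-4 - 3)²))/(8*(-4 - 3)) = 36 - 93*(-2 - 7*(1 - 4*(-7) + 2*(-7)²))/(8*(-7)) = 36 - 93*(-1)*(-2 - 7*(1 + 28 + 2*49))/(8*7) = 36 - 93*(-1)*(-2 - 7*(1 + 28 + 98))/(8*7) = 36 - 93*(-1)*(-2 - 7*127)/(8*7) = 36 - 93*(-1)*(-2 - 889)/(8*7) = 36 - 93*(-1)*(-891)/(8*7) = 36 - 93*891/56 = 36 - 82863/56 = -80847/56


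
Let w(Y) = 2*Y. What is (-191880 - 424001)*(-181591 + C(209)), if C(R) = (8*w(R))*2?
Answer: 107719434543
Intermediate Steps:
C(R) = 32*R (C(R) = (8*(2*R))*2 = (16*R)*2 = 32*R)
(-191880 - 424001)*(-181591 + C(209)) = (-191880 - 424001)*(-181591 + 32*209) = -615881*(-181591 + 6688) = -615881*(-174903) = 107719434543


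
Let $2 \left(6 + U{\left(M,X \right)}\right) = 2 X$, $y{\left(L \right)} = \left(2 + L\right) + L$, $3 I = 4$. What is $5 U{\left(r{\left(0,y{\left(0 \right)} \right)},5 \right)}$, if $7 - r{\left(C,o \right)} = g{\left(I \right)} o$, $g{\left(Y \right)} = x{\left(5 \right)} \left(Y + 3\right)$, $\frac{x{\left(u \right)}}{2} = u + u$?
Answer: $-5$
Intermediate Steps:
$I = \frac{4}{3}$ ($I = \frac{1}{3} \cdot 4 = \frac{4}{3} \approx 1.3333$)
$x{\left(u \right)} = 4 u$ ($x{\left(u \right)} = 2 \left(u + u\right) = 2 \cdot 2 u = 4 u$)
$y{\left(L \right)} = 2 + 2 L$
$g{\left(Y \right)} = 60 + 20 Y$ ($g{\left(Y \right)} = 4 \cdot 5 \left(Y + 3\right) = 20 \left(3 + Y\right) = 60 + 20 Y$)
$r{\left(C,o \right)} = 7 - \frac{260 o}{3}$ ($r{\left(C,o \right)} = 7 - \left(60 + 20 \cdot \frac{4}{3}\right) o = 7 - \left(60 + \frac{80}{3}\right) o = 7 - \frac{260 o}{3}$)
$U{\left(M,X \right)} = -6 + X$ ($U{\left(M,X \right)} = -6 + \frac{2 X}{2} = -6 + X$)
$5 U{\left(r{\left(0,y{\left(0 \right)} \right)},5 \right)} = 5 \left(-6 + 5\right) = 5 \left(-1\right) = -5$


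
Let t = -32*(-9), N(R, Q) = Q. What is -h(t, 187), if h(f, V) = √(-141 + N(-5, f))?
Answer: -7*√3 ≈ -12.124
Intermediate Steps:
t = 288
h(f, V) = √(-141 + f)
-h(t, 187) = -√(-141 + 288) = -√147 = -7*√3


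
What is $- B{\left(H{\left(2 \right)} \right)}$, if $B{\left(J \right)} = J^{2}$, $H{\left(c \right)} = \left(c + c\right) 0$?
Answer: $0$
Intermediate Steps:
$H{\left(c \right)} = 0$ ($H{\left(c \right)} = 2 c 0 = 0$)
$- B{\left(H{\left(2 \right)} \right)} = - 0^{2} = \left(-1\right) 0 = 0$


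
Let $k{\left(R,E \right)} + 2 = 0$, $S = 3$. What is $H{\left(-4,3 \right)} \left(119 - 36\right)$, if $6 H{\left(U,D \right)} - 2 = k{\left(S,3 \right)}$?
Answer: $0$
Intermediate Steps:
$k{\left(R,E \right)} = -2$ ($k{\left(R,E \right)} = -2 + 0 = -2$)
$H{\left(U,D \right)} = 0$ ($H{\left(U,D \right)} = \frac{1}{3} + \frac{1}{6} \left(-2\right) = \frac{1}{3} - \frac{1}{3} = 0$)
$H{\left(-4,3 \right)} \left(119 - 36\right) = 0 \left(119 - 36\right) = 0 \cdot 83 = 0$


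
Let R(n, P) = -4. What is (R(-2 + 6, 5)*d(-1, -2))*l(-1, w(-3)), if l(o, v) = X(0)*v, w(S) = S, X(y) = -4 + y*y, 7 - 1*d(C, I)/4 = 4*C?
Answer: -2112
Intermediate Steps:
d(C, I) = 28 - 16*C
X(y) = -4 + y**2
l(o, v) = -4*v (l(o, v) = (-4 + 0**2)*v = (-4 + 0)*v = -4*v)
(R(-2 + 6, 5)*d(-1, -2))*l(-1, w(-3)) = (-4*(28 - 16*(-1)))*(-4*(-3)) = -4*(28 + 16)*12 = -4*44*12 = -176*12 = -2112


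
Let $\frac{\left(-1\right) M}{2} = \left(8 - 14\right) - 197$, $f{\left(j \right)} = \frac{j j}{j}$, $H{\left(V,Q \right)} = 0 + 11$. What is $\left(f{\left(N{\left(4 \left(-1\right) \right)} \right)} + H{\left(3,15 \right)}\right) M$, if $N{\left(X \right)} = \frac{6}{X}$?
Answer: $3857$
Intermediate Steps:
$H{\left(V,Q \right)} = 11$
$f{\left(j \right)} = j$ ($f{\left(j \right)} = \frac{j^{2}}{j} = j$)
$M = 406$ ($M = - 2 \left(\left(8 - 14\right) - 197\right) = - 2 \left(-6 - 197\right) = \left(-2\right) \left(-203\right) = 406$)
$\left(f{\left(N{\left(4 \left(-1\right) \right)} \right)} + H{\left(3,15 \right)}\right) M = \left(\frac{6}{4 \left(-1\right)} + 11\right) 406 = \left(\frac{6}{-4} + 11\right) 406 = \left(6 \left(- \frac{1}{4}\right) + 11\right) 406 = \left(- \frac{3}{2} + 11\right) 406 = \frac{19}{2} \cdot 406 = 3857$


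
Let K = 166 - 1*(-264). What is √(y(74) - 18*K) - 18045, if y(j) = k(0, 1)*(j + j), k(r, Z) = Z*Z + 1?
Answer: -18045 + 2*I*√1861 ≈ -18045.0 + 86.279*I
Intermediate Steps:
k(r, Z) = 1 + Z² (k(r, Z) = Z² + 1 = 1 + Z²)
y(j) = 4*j (y(j) = (1 + 1²)*(j + j) = (1 + 1)*(2*j) = 2*(2*j) = 4*j)
K = 430 (K = 166 + 264 = 430)
√(y(74) - 18*K) - 18045 = √(4*74 - 18*430) - 18045 = √(296 - 7740) - 18045 = √(-7444) - 18045 = 2*I*√1861 - 18045 = -18045 + 2*I*√1861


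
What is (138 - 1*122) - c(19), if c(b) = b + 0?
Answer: -3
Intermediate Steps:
c(b) = b
(138 - 1*122) - c(19) = (138 - 1*122) - 1*19 = (138 - 122) - 19 = 16 - 19 = -3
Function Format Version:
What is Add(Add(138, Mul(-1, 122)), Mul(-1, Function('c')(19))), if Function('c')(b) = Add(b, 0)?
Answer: -3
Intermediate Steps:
Function('c')(b) = b
Add(Add(138, Mul(-1, 122)), Mul(-1, Function('c')(19))) = Add(Add(138, Mul(-1, 122)), Mul(-1, 19)) = Add(Add(138, -122), -19) = Add(16, -19) = -3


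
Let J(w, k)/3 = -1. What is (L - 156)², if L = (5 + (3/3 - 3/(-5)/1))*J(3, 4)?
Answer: 772641/25 ≈ 30906.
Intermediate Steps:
J(w, k) = -3 (J(w, k) = 3*(-1) = -3)
L = -99/5 (L = (5 + (3/3 - 3/(-5)/1))*(-3) = (5 + (3*(⅓) - 3*(-⅕)*1))*(-3) = (5 + (1 + (⅗)*1))*(-3) = (5 + (1 + ⅗))*(-3) = (5 + 8/5)*(-3) = (33/5)*(-3) = -99/5 ≈ -19.800)
(L - 156)² = (-99/5 - 156)² = (-879/5)² = 772641/25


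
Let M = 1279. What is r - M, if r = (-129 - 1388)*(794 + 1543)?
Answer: -3546508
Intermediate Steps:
r = -3545229 (r = -1517*2337 = -3545229)
r - M = -3545229 - 1*1279 = -3545229 - 1279 = -3546508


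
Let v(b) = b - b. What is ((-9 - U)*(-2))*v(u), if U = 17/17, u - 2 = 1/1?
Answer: 0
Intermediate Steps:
u = 3 (u = 2 + 1/1 = 2 + 1 = 3)
U = 1 (U = 17*(1/17) = 1)
v(b) = 0
((-9 - U)*(-2))*v(u) = ((-9 - 1*1)*(-2))*0 = ((-9 - 1)*(-2))*0 = -10*(-2)*0 = 20*0 = 0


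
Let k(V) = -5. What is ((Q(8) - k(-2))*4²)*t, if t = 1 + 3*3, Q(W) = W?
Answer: 2080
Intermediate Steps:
t = 10 (t = 1 + 9 = 10)
((Q(8) - k(-2))*4²)*t = ((8 - 1*(-5))*4²)*10 = ((8 + 5)*16)*10 = (13*16)*10 = 208*10 = 2080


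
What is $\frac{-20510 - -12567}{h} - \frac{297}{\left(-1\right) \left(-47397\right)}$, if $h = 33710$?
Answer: $- \frac{128828747}{532584290} \approx -0.24189$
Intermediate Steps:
$\frac{-20510 - -12567}{h} - \frac{297}{\left(-1\right) \left(-47397\right)} = \frac{-20510 - -12567}{33710} - \frac{297}{\left(-1\right) \left(-47397\right)} = \left(-20510 + 12567\right) \frac{1}{33710} - \frac{297}{47397} = \left(-7943\right) \frac{1}{33710} - \frac{99}{15799} = - \frac{7943}{33710} - \frac{99}{15799} = - \frac{128828747}{532584290}$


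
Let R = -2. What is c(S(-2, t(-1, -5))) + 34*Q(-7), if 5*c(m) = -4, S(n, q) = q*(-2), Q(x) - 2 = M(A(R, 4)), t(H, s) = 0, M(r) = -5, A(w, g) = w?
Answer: -514/5 ≈ -102.80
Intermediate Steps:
Q(x) = -3 (Q(x) = 2 - 5 = -3)
S(n, q) = -2*q
c(m) = -4/5 (c(m) = (1/5)*(-4) = -4/5)
c(S(-2, t(-1, -5))) + 34*Q(-7) = -4/5 + 34*(-3) = -4/5 - 102 = -514/5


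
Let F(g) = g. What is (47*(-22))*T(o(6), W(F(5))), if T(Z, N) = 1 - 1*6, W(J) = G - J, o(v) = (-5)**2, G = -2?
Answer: 5170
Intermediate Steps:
o(v) = 25
W(J) = -2 - J
T(Z, N) = -5 (T(Z, N) = 1 - 6 = -5)
(47*(-22))*T(o(6), W(F(5))) = (47*(-22))*(-5) = -1034*(-5) = 5170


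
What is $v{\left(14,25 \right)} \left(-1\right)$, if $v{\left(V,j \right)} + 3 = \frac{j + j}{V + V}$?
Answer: $\frac{17}{14} \approx 1.2143$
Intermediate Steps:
$v{\left(V,j \right)} = -3 + \frac{j}{V}$ ($v{\left(V,j \right)} = -3 + \frac{j + j}{V + V} = -3 + \frac{2 j}{2 V} = -3 + 2 j \frac{1}{2 V} = -3 + \frac{j}{V}$)
$v{\left(14,25 \right)} \left(-1\right) = \left(-3 + \frac{25}{14}\right) \left(-1\right) = \left(- \frac{17}{14}\right) \left(-1\right) = \frac{17}{14}$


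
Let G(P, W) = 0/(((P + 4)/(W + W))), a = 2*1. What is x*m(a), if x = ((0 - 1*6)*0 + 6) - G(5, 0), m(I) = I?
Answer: 12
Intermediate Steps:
a = 2
G(P, W) = 0 (G(P, W) = 0/(((4 + P)/((2*W)))) = 0/(((4 + P)*(1/(2*W)))) = 0/(((4 + P)/(2*W))) = 0*(2*W/(4 + P)) = 0)
x = 6 (x = ((0 - 1*6)*0 + 6) - 1*0 = ((0 - 6)*0 + 6) + 0 = (-6*0 + 6) + 0 = (0 + 6) + 0 = 6 + 0 = 6)
x*m(a) = 6*2 = 12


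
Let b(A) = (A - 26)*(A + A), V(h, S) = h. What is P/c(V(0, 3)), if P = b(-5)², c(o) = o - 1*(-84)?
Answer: 24025/21 ≈ 1144.0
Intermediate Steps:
c(o) = 84 + o (c(o) = o + 84 = 84 + o)
b(A) = 2*A*(-26 + A) (b(A) = (-26 + A)*(2*A) = 2*A*(-26 + A))
P = 96100 (P = (2*(-5)*(-26 - 5))² = (2*(-5)*(-31))² = 310² = 96100)
P/c(V(0, 3)) = 96100/(84 + 0) = 96100/84 = 96100*(1/84) = 24025/21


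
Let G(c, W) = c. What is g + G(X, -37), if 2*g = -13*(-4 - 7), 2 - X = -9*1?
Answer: 165/2 ≈ 82.500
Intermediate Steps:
X = 11 (X = 2 - (-9) = 2 - 1*(-9) = 2 + 9 = 11)
g = 143/2 (g = (-13*(-4 - 7))/2 = (-13*(-11))/2 = (1/2)*143 = 143/2 ≈ 71.500)
g + G(X, -37) = 143/2 + 11 = 165/2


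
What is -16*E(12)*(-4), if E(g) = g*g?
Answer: 9216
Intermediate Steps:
E(g) = g**2
-16*E(12)*(-4) = -16*12**2*(-4) = -16*144*(-4) = -2304*(-4) = 9216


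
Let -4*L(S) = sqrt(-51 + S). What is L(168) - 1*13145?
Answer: -13145 - 3*sqrt(13)/4 ≈ -13148.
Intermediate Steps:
L(S) = -sqrt(-51 + S)/4
L(168) - 1*13145 = -sqrt(-51 + 168)/4 - 1*13145 = -3*sqrt(13)/4 - 13145 = -13145 - 3*sqrt(13)/4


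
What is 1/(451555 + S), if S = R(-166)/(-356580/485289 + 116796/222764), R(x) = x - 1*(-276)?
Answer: 90291163/40724237453435 ≈ 2.2171e-6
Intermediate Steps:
R(x) = 276 + x (R(x) = x + 276 = 276 + x)
S = -47188655030/90291163 (S = (276 - 166)/(-356580/485289 + 116796/222764) = 110/(-356580*1/485289 + 116796*(1/222764)) = 110/(-5660/7703 + 29199/55691) = 110/(-90291163/428987773) = 110*(-428987773/90291163) = -47188655030/90291163 ≈ -522.63)
1/(451555 + S) = 1/(451555 - 47188655030/90291163) = 1/(40724237453435/90291163) = 90291163/40724237453435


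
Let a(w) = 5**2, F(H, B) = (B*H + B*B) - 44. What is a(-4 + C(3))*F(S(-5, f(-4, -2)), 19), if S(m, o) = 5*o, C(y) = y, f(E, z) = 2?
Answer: 12675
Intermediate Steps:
F(H, B) = -44 + B**2 + B*H (F(H, B) = (B*H + B**2) - 44 = (B**2 + B*H) - 44 = -44 + B**2 + B*H)
a(w) = 25
a(-4 + C(3))*F(S(-5, f(-4, -2)), 19) = 25*(-44 + 19**2 + 19*(5*2)) = 25*(-44 + 361 + 19*10) = 25*(-44 + 361 + 190) = 25*507 = 12675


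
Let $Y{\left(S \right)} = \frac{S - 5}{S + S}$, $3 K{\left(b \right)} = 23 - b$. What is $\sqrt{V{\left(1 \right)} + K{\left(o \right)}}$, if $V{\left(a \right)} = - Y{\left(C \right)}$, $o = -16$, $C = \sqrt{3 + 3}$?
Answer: $\frac{\sqrt{450 + 15 \sqrt{6}}}{6} \approx 3.677$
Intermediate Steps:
$C = \sqrt{6} \approx 2.4495$
$K{\left(b \right)} = \frac{23}{3} - \frac{b}{3}$ ($K{\left(b \right)} = \frac{23 - b}{3} = \frac{23}{3} - \frac{b}{3}$)
$Y{\left(S \right)} = \frac{-5 + S}{2 S}$
$V{\left(a \right)} = - \frac{\sqrt{6} \left(-5 + \sqrt{6}\right)}{12}$ ($V{\left(a \right)} = - \frac{-5 + \sqrt{6}}{2 \sqrt{6}} = - \frac{\frac{\sqrt{6}}{6} \left(-5 + \sqrt{6}\right)}{2} = - \frac{\sqrt{6} \left(-5 + \sqrt{6}\right)}{12}$)
$\sqrt{V{\left(1 \right)} + K{\left(o \right)}} = \sqrt{\left(- \frac{1}{2} + \frac{5 \sqrt{6}}{12}\right) + \left(\frac{23}{3} - - \frac{16}{3}\right)} = \sqrt{\left(- \frac{1}{2} + \frac{5 \sqrt{6}}{12}\right) + \left(\frac{23}{3} + \frac{16}{3}\right)} = \sqrt{\left(- \frac{1}{2} + \frac{5 \sqrt{6}}{12}\right) + 13} = \sqrt{\frac{25}{2} + \frac{5 \sqrt{6}}{12}}$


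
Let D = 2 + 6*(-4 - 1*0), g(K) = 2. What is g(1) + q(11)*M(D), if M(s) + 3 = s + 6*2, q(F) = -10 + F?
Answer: -11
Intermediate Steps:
D = -22 (D = 2 + 6*(-4 + 0) = 2 + 6*(-4) = 2 - 24 = -22)
M(s) = 9 + s (M(s) = -3 + (s + 6*2) = -3 + (s + 12) = -3 + (12 + s) = 9 + s)
g(1) + q(11)*M(D) = 2 + (-10 + 11)*(9 - 22) = 2 + 1*(-13) = 2 - 13 = -11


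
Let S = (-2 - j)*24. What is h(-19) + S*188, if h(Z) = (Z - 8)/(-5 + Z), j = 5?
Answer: -252663/8 ≈ -31583.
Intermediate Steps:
S = -168 (S = (-2 - 1*5)*24 = (-2 - 5)*24 = -7*24 = -168)
h(Z) = (-8 + Z)/(-5 + Z)
h(-19) + S*188 = (-8 - 19)/(-5 - 19) - 168*188 = -27/(-24) - 31584 = -1/24*(-27) - 31584 = 9/8 - 31584 = -252663/8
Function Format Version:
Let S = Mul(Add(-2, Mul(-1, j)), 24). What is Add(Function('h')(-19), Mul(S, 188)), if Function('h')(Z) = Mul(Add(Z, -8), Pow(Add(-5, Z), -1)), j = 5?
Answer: Rational(-252663, 8) ≈ -31583.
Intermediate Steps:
S = -168 (S = Mul(Add(-2, Mul(-1, 5)), 24) = Mul(Add(-2, -5), 24) = Mul(-7, 24) = -168)
Function('h')(Z) = Mul(Pow(Add(-5, Z), -1), Add(-8, Z)) (Function('h')(Z) = Mul(Add(-8, Z), Pow(Add(-5, Z), -1)) = Mul(Pow(Add(-5, Z), -1), Add(-8, Z)))
Add(Function('h')(-19), Mul(S, 188)) = Add(Mul(Pow(Add(-5, -19), -1), Add(-8, -19)), Mul(-168, 188)) = Add(Mul(Pow(-24, -1), -27), -31584) = Add(Mul(Rational(-1, 24), -27), -31584) = Add(Rational(9, 8), -31584) = Rational(-252663, 8)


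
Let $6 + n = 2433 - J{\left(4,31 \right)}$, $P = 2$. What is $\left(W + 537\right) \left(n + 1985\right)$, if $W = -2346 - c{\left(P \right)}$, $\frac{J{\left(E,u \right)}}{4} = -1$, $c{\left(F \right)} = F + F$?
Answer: $-8006208$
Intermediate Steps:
$c{\left(F \right)} = 2 F$
$J{\left(E,u \right)} = -4$ ($J{\left(E,u \right)} = 4 \left(-1\right) = -4$)
$W = -2350$ ($W = -2346 - 2 \cdot 2 = -2346 - 4 = -2350$)
$n = 2431$ ($n = -6 + \left(2433 - -4\right) = -6 + \left(2433 + 4\right) = -6 + 2437 = 2431$)
$\left(W + 537\right) \left(n + 1985\right) = \left(-2350 + 537\right) \left(2431 + 1985\right) = \left(-1813\right) 4416 = -8006208$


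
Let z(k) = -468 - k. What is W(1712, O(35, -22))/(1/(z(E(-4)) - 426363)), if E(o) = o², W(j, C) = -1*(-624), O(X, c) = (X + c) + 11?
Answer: -266352528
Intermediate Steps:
O(X, c) = 11 + X + c
W(j, C) = 624
W(1712, O(35, -22))/(1/(z(E(-4)) - 426363)) = 624/(1/((-468 - 1*(-4)²) - 426363)) = 624/(1/((-468 - 1*16) - 426363)) = 624/(1/((-468 - 16) - 426363)) = 624/(1/(-484 - 426363)) = 624/(1/(-426847)) = 624/(-1/426847) = 624*(-426847) = -266352528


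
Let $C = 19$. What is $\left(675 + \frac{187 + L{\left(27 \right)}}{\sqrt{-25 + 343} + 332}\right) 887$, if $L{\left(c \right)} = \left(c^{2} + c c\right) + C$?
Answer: $\frac{33146745613}{54953} - \frac{737984 \sqrt{318}}{54953} \approx 6.0294 \cdot 10^{5}$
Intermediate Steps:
$L{\left(c \right)} = 19 + 2 c^{2}$ ($L{\left(c \right)} = \left(c^{2} + c c\right) + 19 = \left(c^{2} + c^{2}\right) + 19 = 2 c^{2} + 19 = 19 + 2 c^{2}$)
$\left(675 + \frac{187 + L{\left(27 \right)}}{\sqrt{-25 + 343} + 332}\right) 887 = \left(675 + \frac{187 + \left(19 + 2 \cdot 27^{2}\right)}{\sqrt{-25 + 343} + 332}\right) 887 = \left(675 + \frac{187 + \left(19 + 2 \cdot 729\right)}{\sqrt{318} + 332}\right) 887 = \left(675 + \frac{187 + \left(19 + 1458\right)}{332 + \sqrt{318}}\right) 887 = \left(675 + \frac{187 + 1477}{332 + \sqrt{318}}\right) 887 = \left(675 + \frac{1664}{332 + \sqrt{318}}\right) 887 = 598725 + \frac{1475968}{332 + \sqrt{318}}$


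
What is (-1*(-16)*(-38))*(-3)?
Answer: 1824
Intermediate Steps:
(-1*(-16)*(-38))*(-3) = (16*(-38))*(-3) = -608*(-3) = 1824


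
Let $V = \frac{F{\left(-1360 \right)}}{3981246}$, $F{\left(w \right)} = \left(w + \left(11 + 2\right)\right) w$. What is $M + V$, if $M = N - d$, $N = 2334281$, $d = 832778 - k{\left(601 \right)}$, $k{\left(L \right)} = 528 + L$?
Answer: $\frac{997058245232}{663541} \approx 1.5026 \cdot 10^{6}$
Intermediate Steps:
$d = 831649$ ($d = 832778 - \left(528 + 601\right) = 832778 - 1129 = 831649$)
$F{\left(w \right)} = w \left(13 + w\right)$ ($F{\left(w \right)} = \left(w + 13\right) w = \left(13 + w\right) w = w \left(13 + w\right)$)
$V = \frac{305320}{663541}$ ($V = \frac{\left(-1360\right) \left(13 - 1360\right)}{3981246} = \left(-1360\right) \left(-1347\right) \frac{1}{3981246} = 1831920 \cdot \frac{1}{3981246} = \frac{305320}{663541} \approx 0.46014$)
$M = 1502632$ ($M = 2334281 - 831649 = 1502632$)
$M + V = 1502632 + \frac{305320}{663541} = \frac{997058245232}{663541}$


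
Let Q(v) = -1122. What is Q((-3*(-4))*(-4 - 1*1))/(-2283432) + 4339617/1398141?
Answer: 550599391097/177364438884 ≈ 3.1043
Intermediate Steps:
Q((-3*(-4))*(-4 - 1*1))/(-2283432) + 4339617/1398141 = -1122/(-2283432) + 4339617/1398141 = -1122*(-1/2283432) + 4339617*(1/1398141) = 187/380572 + 1446539/466047 = 550599391097/177364438884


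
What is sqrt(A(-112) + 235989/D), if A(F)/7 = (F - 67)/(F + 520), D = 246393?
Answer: I*sqrt(65916471462702)/5584908 ≈ 1.4537*I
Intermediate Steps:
A(F) = 7*(-67 + F)/(520 + F) (A(F) = 7*((F - 67)/(F + 520)) = 7*((-67 + F)/(520 + F)) = 7*(-67 + F)/(520 + F))
sqrt(A(-112) + 235989/D) = sqrt(7*(-67 - 112)/(520 - 112) + 235989/246393) = sqrt(7*(-179)/408 + 235989*(1/246393)) = sqrt(7*(1/408)*(-179) + 26221/27377) = sqrt(-1253/408 + 26221/27377) = sqrt(-23605213/11169816) = I*sqrt(65916471462702)/5584908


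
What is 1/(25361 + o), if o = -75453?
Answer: -1/50092 ≈ -1.9963e-5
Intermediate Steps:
1/(25361 + o) = 1/(25361 - 75453) = 1/(-50092) = -1/50092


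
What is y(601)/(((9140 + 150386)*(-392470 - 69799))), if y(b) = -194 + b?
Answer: -407/73743924494 ≈ -5.5191e-9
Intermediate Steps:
y(601)/(((9140 + 150386)*(-392470 - 69799))) = (-194 + 601)/(((9140 + 150386)*(-392470 - 69799))) = 407/((159526*(-462269))) = 407/(-73743924494) = 407*(-1/73743924494) = -407/73743924494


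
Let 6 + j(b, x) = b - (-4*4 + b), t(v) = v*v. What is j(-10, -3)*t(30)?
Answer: 9000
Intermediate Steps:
t(v) = v²
j(b, x) = 10 (j(b, x) = -6 + (b - (-4*4 + b)) = -6 + (b - (-16 + b)) = -6 + (b + (16 - b)) = -6 + 16 = 10)
j(-10, -3)*t(30) = 10*30² = 10*900 = 9000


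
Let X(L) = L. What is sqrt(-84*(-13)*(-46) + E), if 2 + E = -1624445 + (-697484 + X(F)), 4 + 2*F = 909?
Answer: I*sqrt(9486842)/2 ≈ 1540.0*I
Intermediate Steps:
F = 905/2 (F = -2 + (1/2)*909 = -2 + 909/2 = 905/2 ≈ 452.50)
E = -4642957/2 (E = -2 + (-1624445 + (-697484 + 905/2)) = -2 + (-1624445 - 1394063/2) = -2 - 4642953/2 = -4642957/2 ≈ -2.3215e+6)
sqrt(-84*(-13)*(-46) + E) = sqrt(-84*(-13)*(-46) - 4642957/2) = sqrt(1092*(-46) - 4642957/2) = sqrt(-50232 - 4642957/2) = sqrt(-4743421/2) = I*sqrt(9486842)/2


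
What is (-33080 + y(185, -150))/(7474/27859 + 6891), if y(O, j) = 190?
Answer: -916282510/191983843 ≈ -4.7727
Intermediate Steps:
(-33080 + y(185, -150))/(7474/27859 + 6891) = (-33080 + 190)/(7474/27859 + 6891) = -32890/(7474*(1/27859) + 6891) = -32890/(7474/27859 + 6891) = -32890/191983843/27859 = -32890*27859/191983843 = -916282510/191983843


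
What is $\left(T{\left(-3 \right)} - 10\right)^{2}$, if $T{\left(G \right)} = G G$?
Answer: $1$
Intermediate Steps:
$T{\left(G \right)} = G^{2}$
$\left(T{\left(-3 \right)} - 10\right)^{2} = \left(\left(-3\right)^{2} - 10\right)^{2} = \left(9 - 10\right)^{2} = \left(-1\right)^{2} = 1$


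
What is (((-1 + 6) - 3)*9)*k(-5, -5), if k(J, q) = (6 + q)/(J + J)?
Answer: -9/5 ≈ -1.8000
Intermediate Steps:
k(J, q) = (6 + q)/(2*J) (k(J, q) = (6 + q)/((2*J)) = (6 + q)*(1/(2*J)) = (6 + q)/(2*J))
(((-1 + 6) - 3)*9)*k(-5, -5) = (((-1 + 6) - 3)*9)*((½)*(6 - 5)/(-5)) = ((5 - 3)*9)*((½)*(-⅕)*1) = (2*9)*(-⅒) = 18*(-⅒) = -9/5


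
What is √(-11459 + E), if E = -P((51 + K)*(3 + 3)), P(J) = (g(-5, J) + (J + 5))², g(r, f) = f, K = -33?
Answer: 30*I*√67 ≈ 245.56*I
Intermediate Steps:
P(J) = (5 + 2*J)² (P(J) = (J + (J + 5))² = (J + (5 + J))² = (5 + 2*J)²)
E = -48841 (E = -(5 + 2*((51 - 33)*(3 + 3)))² = -(5 + 2*(18*6))² = -(5 + 2*108)² = -(5 + 216)² = -1*221² = -1*48841 = -48841)
√(-11459 + E) = √(-11459 - 48841) = √(-60300) = 30*I*√67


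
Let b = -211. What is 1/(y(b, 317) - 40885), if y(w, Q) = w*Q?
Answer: -1/107772 ≈ -9.2789e-6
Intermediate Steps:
y(w, Q) = Q*w
1/(y(b, 317) - 40885) = 1/(317*(-211) - 40885) = 1/(-66887 - 40885) = 1/(-107772) = -1/107772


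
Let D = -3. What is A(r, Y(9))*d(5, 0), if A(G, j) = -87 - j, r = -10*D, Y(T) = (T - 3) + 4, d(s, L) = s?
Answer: -485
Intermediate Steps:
Y(T) = 1 + T (Y(T) = (-3 + T) + 4 = 1 + T)
r = 30 (r = -10*(-3) = 30)
A(r, Y(9))*d(5, 0) = (-87 - (1 + 9))*5 = (-87 - 1*10)*5 = (-87 - 10)*5 = -97*5 = -485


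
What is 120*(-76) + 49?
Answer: -9071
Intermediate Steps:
120*(-76) + 49 = -9120 + 49 = -9071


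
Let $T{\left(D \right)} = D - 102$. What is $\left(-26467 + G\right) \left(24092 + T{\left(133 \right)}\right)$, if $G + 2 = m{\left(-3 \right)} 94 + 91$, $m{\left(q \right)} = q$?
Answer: $-643119180$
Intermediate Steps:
$T{\left(D \right)} = -102 + D$ ($T{\left(D \right)} = D - 102 = -102 + D$)
$G = -193$ ($G = -2 + \left(\left(-3\right) 94 + 91\right) = -2 + \left(-282 + 91\right) = -2 - 191 = -193$)
$\left(-26467 + G\right) \left(24092 + T{\left(133 \right)}\right) = \left(-26467 - 193\right) \left(24092 + \left(-102 + 133\right)\right) = - 26660 \left(24092 + 31\right) = \left(-26660\right) 24123 = -643119180$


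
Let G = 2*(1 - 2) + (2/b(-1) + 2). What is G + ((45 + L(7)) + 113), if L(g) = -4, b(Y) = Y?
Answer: 152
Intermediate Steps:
G = -2 (G = 2*(1 - 2) + (2/(-1) + 2) = 2*(-1) + (-1*2 + 2) = -2 + (-2 + 2) = -2 + 0 = -2)
G + ((45 + L(7)) + 113) = -2 + ((45 - 4) + 113) = -2 + (41 + 113) = -2 + 154 = 152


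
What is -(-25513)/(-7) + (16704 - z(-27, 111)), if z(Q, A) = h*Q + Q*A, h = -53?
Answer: 102377/7 ≈ 14625.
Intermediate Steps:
z(Q, A) = -53*Q + A*Q (z(Q, A) = -53*Q + Q*A = -53*Q + A*Q)
-(-25513)/(-7) + (16704 - z(-27, 111)) = -(-25513)/(-7) + (16704 - (-27)*(-53 + 111)) = -(-25513)*(-1)/7 + (16704 - (-27)*58) = -823*31/7 + (16704 - 1*(-1566)) = -25513/7 + (16704 + 1566) = -25513/7 + 18270 = 102377/7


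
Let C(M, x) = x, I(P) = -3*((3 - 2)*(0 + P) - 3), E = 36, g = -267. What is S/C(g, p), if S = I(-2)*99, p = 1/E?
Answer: 53460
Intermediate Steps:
p = 1/36 ≈ 0.027778
I(P) = 9 - 3*P (I(P) = -3*(1*P - 3) = -3*(P - 3) = -3*(-3 + P) = 9 - 3*P)
S = 1485 (S = (9 - 3*(-2))*99 = (9 + 6)*99 = 15*99 = 1485)
S/C(g, p) = 1485/(1/36) = 1485*36 = 53460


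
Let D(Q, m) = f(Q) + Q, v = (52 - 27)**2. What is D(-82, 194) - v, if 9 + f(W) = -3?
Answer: -719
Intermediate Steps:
f(W) = -12 (f(W) = -9 - 3 = -12)
v = 625 (v = 25**2 = 625)
D(Q, m) = -12 + Q
D(-82, 194) - v = (-12 - 82) - 1*625 = -94 - 625 = -719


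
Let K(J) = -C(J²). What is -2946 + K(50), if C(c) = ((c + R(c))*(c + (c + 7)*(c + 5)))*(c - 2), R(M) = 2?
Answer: -39265818622806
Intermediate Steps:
C(c) = (-2 + c)*(2 + c)*(c + (5 + c)*(7 + c)) (C(c) = ((c + 2)*(c + (c + 7)*(c + 5)))*(c - 2) = ((2 + c)*(c + (7 + c)*(5 + c)))*(-2 + c) = ((2 + c)*(c + (5 + c)*(7 + c)))*(-2 + c) = (-2 + c)*(2 + c)*(c + (5 + c)*(7 + c)))
K(J) = 140 - J⁸ - 31*J⁴ - 13*J⁶ + 52*J² (K(J) = -(-140 + (J²)⁴ - 52*J² + 13*(J²)³ + 31*(J²)²) = -(-140 + J⁸ - 52*J² + 13*J⁶ + 31*J⁴) = 140 - J⁸ - 31*J⁴ - 13*J⁶ + 52*J²)
-2946 + K(50) = -2946 + (140 - 1*50⁸ - 31*50⁴ - 13*50⁶ + 52*50²) = -2946 + (140 - 1*39062500000000 - 31*6250000 - 13*15625000000 + 52*2500) = -2946 + (140 - 39062500000000 - 193750000 - 203125000000 + 130000) = -2946 - 39265818619860 = -39265818622806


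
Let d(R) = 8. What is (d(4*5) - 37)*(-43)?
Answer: 1247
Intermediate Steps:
(d(4*5) - 37)*(-43) = (8 - 37)*(-43) = -29*(-43) = 1247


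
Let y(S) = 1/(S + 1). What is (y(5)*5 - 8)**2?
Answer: 1849/36 ≈ 51.361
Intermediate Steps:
y(S) = 1/(1 + S)
(y(5)*5 - 8)**2 = (5/(1 + 5) - 8)**2 = (5/6 - 8)**2 = (-43/6)**2 = 1849/36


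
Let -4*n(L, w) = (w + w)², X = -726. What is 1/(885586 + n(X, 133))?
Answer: 1/867897 ≈ 1.1522e-6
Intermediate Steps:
n(L, w) = -w² (n(L, w) = -(w + w)²/4 = -4*w²/4 = -w²)
1/(885586 + n(X, 133)) = 1/(885586 - 1*133²) = 1/(885586 - 1*17689) = 1/(885586 - 17689) = 1/867897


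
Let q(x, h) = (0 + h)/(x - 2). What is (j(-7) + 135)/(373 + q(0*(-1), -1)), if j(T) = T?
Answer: 256/747 ≈ 0.34270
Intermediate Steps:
q(x, h) = h/(-2 + x)
(j(-7) + 135)/(373 + q(0*(-1), -1)) = (-7 + 135)/(373 - 1/(-2 + 0*(-1))) = 128/(373 - 1/(-2 + 0)) = 128/(373 - 1/(-2)) = 128/(373 - 1*(-1/2)) = 128/(373 + 1/2) = 128/(747/2) = 128*(2/747) = 256/747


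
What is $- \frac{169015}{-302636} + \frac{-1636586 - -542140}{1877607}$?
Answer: $- \frac{13875012551}{568231472052} \approx -0.024418$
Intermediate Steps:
$- \frac{169015}{-302636} + \frac{-1636586 - -542140}{1877607} = \left(-169015\right) \left(- \frac{1}{302636}\right) + \left(-1636586 + 542140\right) \frac{1}{1877607} = \frac{169015}{302636} - \frac{1094446}{1877607} = - \frac{13875012551}{568231472052}$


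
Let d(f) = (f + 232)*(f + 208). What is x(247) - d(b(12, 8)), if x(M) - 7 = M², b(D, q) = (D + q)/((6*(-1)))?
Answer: 127940/9 ≈ 14216.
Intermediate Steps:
b(D, q) = -D/6 - q/6 (b(D, q) = (D + q)/(-6) = (D + q)*(-⅙) = -D/6 - q/6)
d(f) = (208 + f)*(232 + f) (d(f) = (232 + f)*(208 + f) = (208 + f)*(232 + f))
x(M) = 7 + M²
x(247) - d(b(12, 8)) = (7 + 247²) - (48256 + (-⅙*12 - ⅙*8)² + 440*(-⅙*12 - ⅙*8)) = (7 + 61009) - (48256 + (-2 - 4/3)² + 440*(-2 - 4/3)) = 61016 - (48256 + (-10/3)² + 440*(-10/3)) = 61016 - (48256 + 100/9 - 4400/3) = 61016 - 1*421204/9 = 61016 - 421204/9 = 127940/9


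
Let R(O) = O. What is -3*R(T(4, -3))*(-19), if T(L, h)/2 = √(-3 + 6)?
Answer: 114*√3 ≈ 197.45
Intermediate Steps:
T(L, h) = 2*√3 (T(L, h) = 2*√(-3 + 6) = 2*√3)
-3*R(T(4, -3))*(-19) = -6*√3*(-19) = 114*√3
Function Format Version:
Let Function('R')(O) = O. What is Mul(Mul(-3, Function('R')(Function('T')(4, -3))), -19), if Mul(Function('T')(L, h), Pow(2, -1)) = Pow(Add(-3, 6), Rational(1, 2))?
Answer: Mul(114, Pow(3, Rational(1, 2))) ≈ 197.45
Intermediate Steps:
Function('T')(L, h) = Mul(2, Pow(3, Rational(1, 2))) (Function('T')(L, h) = Mul(2, Pow(Add(-3, 6), Rational(1, 2))) = Mul(2, Pow(3, Rational(1, 2))))
Mul(Mul(-3, Function('R')(Function('T')(4, -3))), -19) = Mul(Mul(-3, Mul(2, Pow(3, Rational(1, 2)))), -19) = Mul(Mul(-6, Pow(3, Rational(1, 2))), -19) = Mul(114, Pow(3, Rational(1, 2)))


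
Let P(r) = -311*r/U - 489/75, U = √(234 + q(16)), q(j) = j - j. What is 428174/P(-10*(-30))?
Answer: 22682517650/302252779603 - 4161316062500*√26/302252779603 ≈ -70.127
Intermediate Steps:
q(j) = 0
U = 3*√26 (U = √(234 + 0) = √234 = 3*√26 ≈ 15.297)
P(r) = -163/25 - 311*r*√26/78 (P(r) = -311*r*√26/78 - 489/75 = -311*r*√26/78 - 489*1/75 = -311*r*√26/78 - 163/25 = -163/25 - 311*r*√26/78)
428174/P(-10*(-30)) = 428174/(-163/25 - 311*(-10*(-30))*√26/78) = 428174/(-163/25 - 311/78*300*√26) = 428174/(-163/25 - 15550*√26/13)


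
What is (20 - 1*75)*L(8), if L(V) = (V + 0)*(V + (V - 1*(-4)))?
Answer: -8800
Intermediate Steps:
L(V) = V*(4 + 2*V) (L(V) = V*(V + (V + 4)) = V*(V + (4 + V)) = V*(4 + 2*V))
(20 - 1*75)*L(8) = (20 - 1*75)*(2*8*(2 + 8)) = (20 - 75)*(2*8*10) = -55*160 = -8800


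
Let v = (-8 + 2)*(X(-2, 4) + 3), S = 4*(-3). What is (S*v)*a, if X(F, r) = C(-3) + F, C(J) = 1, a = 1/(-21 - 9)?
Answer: -24/5 ≈ -4.8000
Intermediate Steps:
S = -12
a = -1/30 (a = 1/(-30) = -1/30 ≈ -0.033333)
X(F, r) = 1 + F
v = -12 (v = (-8 + 2)*((1 - 2) + 3) = -6*(-1 + 3) = -6*2 = -12)
(S*v)*a = -12*(-12)*(-1/30) = 144*(-1/30) = -24/5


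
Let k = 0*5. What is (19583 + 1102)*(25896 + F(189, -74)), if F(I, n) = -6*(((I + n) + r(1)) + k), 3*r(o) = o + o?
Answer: 521303370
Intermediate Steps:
r(o) = 2*o/3 (r(o) = (o + o)/3 = (2*o)/3 = 2*o/3)
k = 0
F(I, n) = -4 - 6*I - 6*n (F(I, n) = -6*(((I + n) + (2/3)*1) + 0) = -6*(((I + n) + 2/3) + 0) = -6*((2/3 + I + n) + 0) = -6*(2/3 + I + n) = -4 - 6*I - 6*n)
(19583 + 1102)*(25896 + F(189, -74)) = (19583 + 1102)*(25896 + (-4 - 6*189 - 6*(-74))) = 20685*(25896 + (-4 - 1134 + 444)) = 20685*(25896 - 694) = 20685*25202 = 521303370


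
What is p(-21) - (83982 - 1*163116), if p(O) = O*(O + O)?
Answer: 80016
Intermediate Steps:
p(O) = 2*O**2 (p(O) = O*(2*O) = 2*O**2)
p(-21) - (83982 - 1*163116) = 2*(-21)**2 - (83982 - 1*163116) = 2*441 - (83982 - 163116) = 882 - 1*(-79134) = 882 + 79134 = 80016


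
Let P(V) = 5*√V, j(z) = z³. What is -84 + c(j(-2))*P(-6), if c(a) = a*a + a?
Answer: -84 + 280*I*√6 ≈ -84.0 + 685.86*I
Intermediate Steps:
c(a) = a + a² (c(a) = a² + a = a + a²)
-84 + c(j(-2))*P(-6) = -84 + ((-2)³*(1 + (-2)³))*(5*√(-6)) = -84 + (-8*(1 - 8))*(5*(I*√6)) = -84 + (-8*(-7))*(5*I*√6) = -84 + 56*(5*I*√6) = -84 + 280*I*√6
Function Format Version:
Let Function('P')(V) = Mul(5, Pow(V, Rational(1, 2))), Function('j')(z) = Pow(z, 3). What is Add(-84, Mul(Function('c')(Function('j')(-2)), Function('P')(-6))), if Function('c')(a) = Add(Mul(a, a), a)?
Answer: Add(-84, Mul(280, I, Pow(6, Rational(1, 2)))) ≈ Add(-84.000, Mul(685.86, I))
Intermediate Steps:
Function('c')(a) = Add(a, Pow(a, 2)) (Function('c')(a) = Add(Pow(a, 2), a) = Add(a, Pow(a, 2)))
Add(-84, Mul(Function('c')(Function('j')(-2)), Function('P')(-6))) = Add(-84, Mul(Mul(Pow(-2, 3), Add(1, Pow(-2, 3))), Mul(5, Pow(-6, Rational(1, 2))))) = Add(-84, Mul(Mul(-8, Add(1, -8)), Mul(5, Mul(I, Pow(6, Rational(1, 2)))))) = Add(-84, Mul(Mul(-8, -7), Mul(5, I, Pow(6, Rational(1, 2))))) = Add(-84, Mul(56, Mul(5, I, Pow(6, Rational(1, 2))))) = Add(-84, Mul(280, I, Pow(6, Rational(1, 2))))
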